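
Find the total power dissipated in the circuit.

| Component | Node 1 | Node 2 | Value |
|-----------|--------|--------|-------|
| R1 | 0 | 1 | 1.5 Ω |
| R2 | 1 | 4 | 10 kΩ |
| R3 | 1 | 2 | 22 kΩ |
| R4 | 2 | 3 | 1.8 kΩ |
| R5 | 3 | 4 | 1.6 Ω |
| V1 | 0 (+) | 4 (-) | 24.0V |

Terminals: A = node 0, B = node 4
Nodal analysis, taking node 4 as the 0 V reference.
Source V1 fixes V_0 = 24 V.
KCL at each unknown node (sum of currents leaving = 0; resistances in Ω):
  Node 1: (V_1 - 24)/1.5 + (V_1 - 0)/10000 + (V_1 - V_2)/22000 = 0
  Node 2: (V_2 - V_1)/22000 + (V_2 - V_3)/1800 = 0
  Node 3: (V_3 - V_2)/1800 + (V_3 - 0)/1.6 = 0
Collecting terms (coefficients in siemens):
  0.6668·V_1 - 0.00004545·V_2 = 16
  0.000601·V_2 - 0.00004545·V_1 - 0.0005556·V_3 = 0
  0.6256·V_3 - 0.0005556·V_2 = 0
Solving these 3 simultaneous equations (Gaussian elimination) gives:
  V_1 = 23.99 V, V_2 = 1.816 V, V_3 = 0.001613 V
Power in each resistor, P = (ΔV)²/R:
  P_R1 = (24 - 23.99)²/1.5 = 0.00001742 W
  P_R2 = (23.99 - 0)²/10000 = 0.05758 W
  P_R3 = (23.99 - 1.816)²/22000 = 0.02236 W
  P_R4 = (1.816 - 0.001613)²/1800 = 0.001829 W
  P_R5 = (0.001613 - 0)²/1.6 = 0.000001626 W
P_total = P_R1 + P_R2 + P_R3 + P_R4 + P_R5 = 0.08178 W

Final answer: 0.08178 W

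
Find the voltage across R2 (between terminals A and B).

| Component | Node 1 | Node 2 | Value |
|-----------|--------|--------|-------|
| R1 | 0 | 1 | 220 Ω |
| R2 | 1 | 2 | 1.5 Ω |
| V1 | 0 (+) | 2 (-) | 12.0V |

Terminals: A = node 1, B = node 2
R1 and R2 are in series across V1 (node 0 → node 1 → node 2), and the output A–B is taken across R2, so this is a voltage divider.
Series current: I = V1/(R1 + R2) = 12/(220 + 1.5) = 12/221.5 = 0.05418 A
V_R2 = I × R2 = V1 × R2/(R1 + R2) = 12 × 1.5/221.5 = 0.08126 V

Final answer: 0.08126 V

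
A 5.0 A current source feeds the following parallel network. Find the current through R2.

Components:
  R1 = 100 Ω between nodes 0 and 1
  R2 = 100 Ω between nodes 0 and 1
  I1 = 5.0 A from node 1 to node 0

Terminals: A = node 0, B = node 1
All resistors sit directly between nodes 0 and 1, so they are in parallel and share one voltage V; the full source current 5 A splits among them.
1/R_par = 1/100 + 1/100 = 0.02 S  =>  R_par = 50 Ω
V = I × R_par = 5 × 50 = 250 V
I_R2 = V/R2 = 250/100 = 2.5 A

Final answer: 2.5 A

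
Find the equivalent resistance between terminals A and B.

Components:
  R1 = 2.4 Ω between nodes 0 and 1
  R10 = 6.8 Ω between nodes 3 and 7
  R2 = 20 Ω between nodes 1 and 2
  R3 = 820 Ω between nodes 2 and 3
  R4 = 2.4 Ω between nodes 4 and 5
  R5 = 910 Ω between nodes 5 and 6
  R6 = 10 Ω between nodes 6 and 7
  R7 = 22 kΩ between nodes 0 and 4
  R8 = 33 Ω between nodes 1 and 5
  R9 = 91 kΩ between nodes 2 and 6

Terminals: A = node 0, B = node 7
The network is not a plain series/parallel combination. Inject a 1 A test current into terminal A (node 0) and return it from terminal B (node 7); then R_eq = V_A / (1 A).
Nodal analysis, taking node 7 as the 0 V reference.
Current source I_test pushes 1 A into node 0 and draws it out of node 7.
KCL at each unknown node (sum of currents leaving = 0; resistances in Ω):
  Node 0: (V_0 - V_1)/2.4 + (V_0 - V_4)/22000 - 1 = 0
  Node 1: (V_1 - V_0)/2.4 + (V_1 - V_2)/20 + (V_1 - V_5)/33 = 0
  Node 2: (V_2 - V_1)/20 + (V_2 - V_3)/820 + (V_2 - V_6)/91000 = 0
  Node 3: (V_3 - V_2)/820 + (V_3 - 0)/6.8 = 0
  Node 4: (V_4 - V_0)/22000 + (V_4 - V_5)/2.4 = 0
  Node 5: (V_5 - V_1)/33 + (V_5 - V_4)/2.4 + (V_5 - V_6)/910 = 0
  Node 6: (V_6 - V_2)/91000 + (V_6 - V_5)/910 + (V_6 - 0)/10 = 0
Collecting terms (coefficients in siemens):
  0.4167·V_0 - 0.4167·V_1 - 0.00004545·V_4 = 1
  0.497·V_1 - 0.4167·V_0 - 0.05·V_2 - 0.0303·V_5 = 0
  0.05123·V_2 - 0.05·V_1 - 0.00122·V_3 - 0.00001099·V_6 = 0
  0.1483·V_3 - 0.00122·V_2 = 0
  0.4167·V_4 - 0.00004545·V_0 - 0.4167·V_5 = 0
  0.4481·V_5 - 0.0303·V_1 - 0.4167·V_4 - 0.001099·V_6 = 0
  0.1011·V_6 - 0.00001099·V_2 - 0.001099·V_5 = 0
Solving these 7 simultaneous equations (Gaussian elimination) gives:
  V_0 = 448.7 V, V_1 = 446.3 V, V_2 = 435.7 V, V_3 = 3.583 V
  V_4 = 430.9 V, V_5 = 430.9 V, V_6 = 4.73 V
R_eq = V_0 / 1 A = 448.7 Ω

Final answer: 448.7 Ω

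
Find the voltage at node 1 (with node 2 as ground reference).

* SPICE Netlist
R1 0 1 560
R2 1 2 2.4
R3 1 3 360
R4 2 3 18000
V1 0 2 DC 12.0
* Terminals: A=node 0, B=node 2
Nodal analysis, taking node 2 as the 0 V reference.
Source V1 fixes V_0 = 12 V.
KCL at each unknown node (sum of currents leaving = 0; resistances in Ω):
  Node 1: (V_1 - 12)/560 + (V_1 - 0)/2.4 + (V_1 - V_3)/360 = 0
  Node 3: (V_3 - V_1)/360 + (V_3 - 0)/18000 = 0
Collecting terms (coefficients in siemens):
  0.4212·V_1 - 0.002778·V_3 = 0.02143
  0.002833·V_3 - 0.002778·V_1 = 0
Determinant D = (0.4212)(0.002833) - (-0.002778)(-0.002778) = 0.001186
V_1 = [(0.02143)(0.002833) - (-0.002778)(0)]/D = 0.0512 V
V_3 = [(0.4212)(0) - (0.02143)(-0.002778)]/D = 0.0502 V
The requested potential is V_1 = 0.0512 V.

Final answer: V_1 = 0.0512 V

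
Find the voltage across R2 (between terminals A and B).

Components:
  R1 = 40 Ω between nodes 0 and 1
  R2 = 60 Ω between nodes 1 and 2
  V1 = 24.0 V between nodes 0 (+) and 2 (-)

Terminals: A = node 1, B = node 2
R1 and R2 are in series across V1 (node 0 → node 1 → node 2), and the output A–B is taken across R2, so this is a voltage divider.
Series current: I = V1/(R1 + R2) = 24/(40 + 60) = 24/100 = 0.24 A
V_R2 = I × R2 = V1 × R2/(R1 + R2) = 24 × 60/100 = 14.4 V

Final answer: 14.4 V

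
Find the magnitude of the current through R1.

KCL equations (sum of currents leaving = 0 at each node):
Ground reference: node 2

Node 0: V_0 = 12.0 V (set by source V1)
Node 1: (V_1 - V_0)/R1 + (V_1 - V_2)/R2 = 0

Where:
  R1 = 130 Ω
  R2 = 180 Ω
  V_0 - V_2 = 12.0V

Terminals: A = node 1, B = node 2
Nodal analysis, taking node 2 as the 0 V reference.
Source V1 fixes V_0 = 12 V.
KCL at each unknown node (sum of currents leaving = 0; resistances in Ω):
  Node 1: (V_1 - 12)/130 + (V_1 - 0)/180 = 0
Collecting terms: 0.01325 × V_1 = 0.09231  =>  V_1 = 6.968 V
I_R1 = (V_0 - V_1)/R1 = (12 - 6.968)/130 = 0.03871 A
|I_R1| = 0.03871 A

Final answer: |I_R1| = 0.03871 A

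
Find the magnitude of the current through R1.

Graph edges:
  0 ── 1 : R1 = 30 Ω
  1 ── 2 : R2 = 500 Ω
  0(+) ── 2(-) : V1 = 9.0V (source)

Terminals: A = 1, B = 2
Nodal analysis, taking node 2 as the 0 V reference.
Source V1 fixes V_0 = 9 V.
KCL at each unknown node (sum of currents leaving = 0; resistances in Ω):
  Node 1: (V_1 - 9)/30 + (V_1 - 0)/500 = 0
Collecting terms: 0.03533 × V_1 = 0.3  =>  V_1 = 8.491 V
I_R1 = (V_0 - V_1)/R1 = (9 - 8.491)/30 = 0.01698 A
|I_R1| = 0.01698 A

Final answer: |I_R1| = 0.01698 A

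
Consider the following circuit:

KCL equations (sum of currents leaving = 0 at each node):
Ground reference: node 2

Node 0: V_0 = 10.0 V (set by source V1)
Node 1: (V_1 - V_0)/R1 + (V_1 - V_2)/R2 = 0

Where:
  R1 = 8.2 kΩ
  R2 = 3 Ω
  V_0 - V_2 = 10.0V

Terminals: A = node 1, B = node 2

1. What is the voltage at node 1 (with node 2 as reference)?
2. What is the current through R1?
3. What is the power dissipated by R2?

Nodal analysis, taking node 2 as the 0 V reference.
Source V1 fixes V_0 = 10 V.
KCL at each unknown node (sum of currents leaving = 0; resistances in Ω):
  Node 1: (V_1 - 10)/8200 + (V_1 - 0)/3 = 0
Collecting terms: 0.3335 × V_1 = 0.00122  =>  V_1 = 0.003657 V
Part 1:
  Read off the nodal solution: V_1 = 0.003657 V
Part 2:
  I_R1 = (V_0 - V_1)/R1 = (10 - 0.003657)/8200 = 0.001219 A
  Magnitude: I_R1 = 0.001219 A
Part 3:
  I_R2 = (V_1 - V_2)/R2 = (0.003657 - 0)/3 = 0.001219 A
  P_R2 = I_R2² × R2 = (0.001219)² × 3 = 0.000004458 W

Final answers:
1. V_1 = 0.003657 V
2. I_R1 = 0.001219 A
3. P_R2 = 4.458e-06 W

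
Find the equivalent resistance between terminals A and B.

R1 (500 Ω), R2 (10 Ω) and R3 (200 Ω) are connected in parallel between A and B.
Reduce the network between node 0 (A) and node 1 (B) by series/parallel combination:
  Rp1 = R1 ‖ R2 ‖ R3 (parallel, all between nodes 0 and 1) = 1/(1/500 + 1/10 + 1/200) = 9.346 Ω
R_eq = 9.346 Ω

Final answer: 9.346 Ω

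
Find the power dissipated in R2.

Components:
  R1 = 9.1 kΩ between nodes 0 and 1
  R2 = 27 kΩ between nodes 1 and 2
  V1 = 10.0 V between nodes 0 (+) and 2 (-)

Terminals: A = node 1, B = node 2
Nodal analysis, taking node 2 as the 0 V reference.
Source V1 fixes V_0 = 10 V.
KCL at each unknown node (sum of currents leaving = 0; resistances in Ω):
  Node 1: (V_1 - 10)/9100 + (V_1 - 0)/27000 = 0
Collecting terms: 0.0001469 × V_1 = 0.001099  =>  V_1 = 7.479 V
I_R2 = (V_1 - V_2)/R2 = (7.479 - 0)/27000 = 0.000277 A
P_R2 = I_R2² × R2 = (0.000277)² × 27000 = 0.002072 W

Final answer: 0.002072 W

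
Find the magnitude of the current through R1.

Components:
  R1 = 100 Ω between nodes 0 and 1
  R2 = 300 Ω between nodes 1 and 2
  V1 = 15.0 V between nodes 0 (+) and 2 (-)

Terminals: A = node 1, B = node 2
Nodal analysis, taking node 2 as the 0 V reference.
Source V1 fixes V_0 = 15 V.
KCL at each unknown node (sum of currents leaving = 0; resistances in Ω):
  Node 1: (V_1 - 15)/100 + (V_1 - 0)/300 = 0
Collecting terms: 0.01333 × V_1 = 0.15  =>  V_1 = 11.25 V
I_R1 = (V_0 - V_1)/R1 = (15 - 11.25)/100 = 0.0375 A
|I_R1| = 0.0375 A

Final answer: |I_R1| = 0.0375 A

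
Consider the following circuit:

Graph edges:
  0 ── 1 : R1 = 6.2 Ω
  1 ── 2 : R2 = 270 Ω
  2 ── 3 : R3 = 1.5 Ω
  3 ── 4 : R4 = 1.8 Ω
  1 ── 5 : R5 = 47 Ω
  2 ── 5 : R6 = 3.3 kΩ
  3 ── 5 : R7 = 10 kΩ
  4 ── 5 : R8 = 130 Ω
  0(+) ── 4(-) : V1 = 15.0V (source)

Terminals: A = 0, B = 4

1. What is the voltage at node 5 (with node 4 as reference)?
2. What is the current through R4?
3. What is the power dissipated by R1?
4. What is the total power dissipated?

Nodal analysis, taking node 4 as the 0 V reference.
Source V1 fixes V_0 = 15 V.
KCL at each unknown node (sum of currents leaving = 0; resistances in Ω):
  Node 1: (V_1 - 15)/6.2 + (V_1 - V_2)/270 + (V_1 - V_5)/47 = 0
  Node 2: (V_2 - V_1)/270 + (V_2 - V_3)/1.5 + (V_2 - V_5)/3300 = 0
  Node 3: (V_3 - V_2)/1.5 + (V_3 - 0)/1.8 + (V_3 - V_5)/10000 = 0
  Node 5: (V_5 - V_1)/47 + (V_5 - V_2)/3300 + (V_5 - V_3)/10000 + (V_5 - 0)/130 = 0
Collecting terms (coefficients in siemens):
  0.1863·V_1 - 0.003704·V_2 - 0.02128·V_5 = 2.419
  0.6707·V_2 - 0.003704·V_1 - 0.6667·V_3 - 0.000303·V_5 = 0
  1.222·V_3 - 0.6667·V_2 - 0.0001·V_5 = 0
  0.02937·V_5 - 0.02128·V_1 - 0.000303·V_2 - 0.0001·V_3 = 0
Solving these 4 simultaneous equations (Gaussian elimination) gives:
  V_1 = 14.16 V, V_2 = 0.1828 V, V_3 = 0.1005 V, V_5 = 10.26 V
Part 1:
  Read off the nodal solution: V_5 = 10.26 V
Part 2:
  I_R4 = (V_3 - V_4)/R4 = (0.1005 - 0)/1.8 = 0.05585 A
  Magnitude: I_R4 = 0.05585 A
Part 3:
  I_R1 = (V_0 - V_1)/R1 = (15 - 14.16)/6.2 = 0.1348 A
  P_R1 = I_R1² × R1 = (0.1348)² × 6.2 = 0.1127 W
Part 4:
  Power in each resistor, P = (ΔV)²/R:
    P_R1 = (15 - 14.16)²/6.2 = 0.1127 W
    P_R2 = (14.16 - 0.1828)²/270 = 0.724 W
    P_R3 = (0.1828 - 0.1005)²/1.5 = 0.004511 W
    P_R4 = (0.1005 - 0)²/1.8 = 0.005615 W
    P_R5 = (14.16 - 10.26)²/47 = 0.3239 W
    P_R6 = (0.1828 - 10.26)²/3300 = 0.03079 W
    P_R7 = (0.1005 - 10.26)²/10000 = 0.01033 W
    P_R8 = (0 - 10.26)²/130 = 0.8102 W
  P_total = P_R1 + P_R2 + P_R3 + P_R4 + P_R5 + P_R6 + P_R7 + P_R8 = 2.022 W

Final answers:
1. V_5 = 10.26 V
2. I_R4 = 0.05585 A
3. P_R1 = 0.1127 W
4. P_total = 2.022 W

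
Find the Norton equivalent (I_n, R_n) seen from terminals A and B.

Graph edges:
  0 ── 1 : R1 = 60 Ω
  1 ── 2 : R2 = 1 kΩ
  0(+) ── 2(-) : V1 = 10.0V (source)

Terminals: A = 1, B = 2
Find the Thévenin equivalent first; then I_n = V_th/R_th and R_n = R_th.
Step 1 — V_th is the open-circuit voltage V_A - V_B (nothing connected across the terminals).
Nodal analysis, taking node 2 as the 0 V reference.
Source V1 fixes V_0 = 10 V.
KCL at each unknown node (sum of currents leaving = 0; resistances in Ω):
  Node 1: (V_1 - 10)/60 + (V_1 - 0)/1000 = 0
Collecting terms: 0.01767 × V_1 = 0.1667  =>  V_1 = 9.434 V
V_th = V_1 - V_2 = 9.434 - 0 = 9.434 V
Step 2 — R_th: zero the source — replace V1 by a short circuit (node 2 merges into node 0) — and find the resistance seen between A (node 1) and B (node 0).
Reduce the network between node 1 (A) and node 0 (B) by series/parallel combination:
  Rp1 = R1 ‖ R2 (parallel, both between nodes 0 and 1) = 1/(1/60 + 1/1000) = 56.6 Ω
R_th = 56.6 Ω
I_n = V_th/R_th = 9.434/56.6 = 0.1667 A, and R_n = R_th = 56.6 Ω

Final answer: I_n = 0.1667 A, R_n = 56.6 Ω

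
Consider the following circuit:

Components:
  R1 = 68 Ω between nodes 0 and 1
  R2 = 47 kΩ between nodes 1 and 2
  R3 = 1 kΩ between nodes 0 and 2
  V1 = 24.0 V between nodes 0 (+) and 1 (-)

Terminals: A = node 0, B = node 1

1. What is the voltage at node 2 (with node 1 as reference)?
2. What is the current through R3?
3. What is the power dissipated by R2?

Nodal analysis, taking node 1 as the 0 V reference.
Source V1 fixes V_0 = 24 V.
KCL at each unknown node (sum of currents leaving = 0; resistances in Ω):
  Node 2: (V_2 - 0)/47000 + (V_2 - 24)/1000 = 0
Collecting terms: 0.001021 × V_2 = 0.024  =>  V_2 = 23.5 V
Part 1:
  Read off the nodal solution: V_2 = 23.5 V
Part 2:
  I_R3 = (V_0 - V_2)/R3 = (24 - 23.5)/1000 = 0.0005 A
  Magnitude: I_R3 = 0.0005 A
Part 3:
  I_R2 = (V_1 - V_2)/R2 = (0 - 23.5)/47000 = -0.0005 A
  P_R2 = I_R2² × R2 = (-0.0005)² × 47000 = 0.01175 W

Final answers:
1. V_2 = 23.5 V
2. I_R3 = 0.0005 A
3. P_R2 = 0.01175 W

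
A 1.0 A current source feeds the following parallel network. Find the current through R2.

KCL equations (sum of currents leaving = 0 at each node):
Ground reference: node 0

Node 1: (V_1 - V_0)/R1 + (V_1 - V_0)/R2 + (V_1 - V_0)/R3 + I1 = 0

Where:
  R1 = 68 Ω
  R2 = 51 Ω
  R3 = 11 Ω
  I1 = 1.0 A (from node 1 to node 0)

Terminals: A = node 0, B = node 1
All resistors sit directly between nodes 0 and 1, so they are in parallel and share one voltage V; the full source current 1 A splits among them.
1/R_par = 1/68 + 1/51 + 1/11 = 0.1252 S  =>  R_par = 7.986 Ω
V = I × R_par = 1 × 7.986 = 7.986 V
I_R2 = V/R2 = 7.986/51 = 0.1566 A

Final answer: 0.1566 A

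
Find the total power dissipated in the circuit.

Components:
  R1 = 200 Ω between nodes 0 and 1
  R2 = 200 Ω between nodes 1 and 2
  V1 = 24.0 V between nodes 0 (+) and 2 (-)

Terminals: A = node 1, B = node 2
Nodal analysis, taking node 2 as the 0 V reference.
Source V1 fixes V_0 = 24 V.
KCL at each unknown node (sum of currents leaving = 0; resistances in Ω):
  Node 1: (V_1 - 24)/200 + (V_1 - 0)/200 = 0
Collecting terms: 0.01 × V_1 = 0.12  =>  V_1 = 12 V
Power in each resistor, P = (ΔV)²/R:
  P_R1 = (24 - 12)²/200 = 0.72 W
  P_R2 = (12 - 0)²/200 = 0.72 W
P_total = P_R1 + P_R2 = 1.44 W

Final answer: 1.44 W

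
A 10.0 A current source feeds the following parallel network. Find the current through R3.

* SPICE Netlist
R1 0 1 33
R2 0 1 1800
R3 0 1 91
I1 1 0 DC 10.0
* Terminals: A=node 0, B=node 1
All resistors sit directly between nodes 0 and 1, so they are in parallel and share one voltage V; the full source current 10 A splits among them.
1/R_par = 1/33 + 1/1800 + 1/91 = 0.04185 S  =>  R_par = 23.9 Ω
V = I × R_par = 10 × 23.9 = 239 V
I_R3 = V/R3 = 239/91 = 2.626 A

Final answer: 2.626 A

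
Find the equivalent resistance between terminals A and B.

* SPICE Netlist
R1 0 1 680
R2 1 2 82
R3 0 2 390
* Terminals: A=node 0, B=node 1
Reduce the network between node 0 (A) and node 1 (B) by series/parallel combination:
  Rs1 = R3 + R2 (series, joined only at node 2) = 390 + 82 = 472 Ω
  Rp1 = R1 ‖ Rs1 (parallel, both between nodes 0 and 1) = 1/(1/680 + 1/472) = 278.6 Ω
R_eq = 278.6 Ω

Final answer: 278.6 Ω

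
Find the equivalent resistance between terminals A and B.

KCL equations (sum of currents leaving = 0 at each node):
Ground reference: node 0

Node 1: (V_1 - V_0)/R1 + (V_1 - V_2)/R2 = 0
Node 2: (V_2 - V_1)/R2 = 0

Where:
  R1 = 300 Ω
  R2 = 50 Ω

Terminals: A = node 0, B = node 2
Reduce the network between node 0 (A) and node 2 (B) by series/parallel combination:
  Rs1 = R1 + R2 (series, joined only at node 1) = 300 + 50 = 350 Ω
R_eq = 350 Ω

Final answer: 350 Ω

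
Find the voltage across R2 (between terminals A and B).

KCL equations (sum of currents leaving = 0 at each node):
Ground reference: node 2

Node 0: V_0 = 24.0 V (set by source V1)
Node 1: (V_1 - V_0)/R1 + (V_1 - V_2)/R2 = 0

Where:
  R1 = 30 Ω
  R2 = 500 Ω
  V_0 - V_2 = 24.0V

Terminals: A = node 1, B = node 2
R1 and R2 are in series across V1 (node 0 → node 1 → node 2), and the output A–B is taken across R2, so this is a voltage divider.
Series current: I = V1/(R1 + R2) = 24/(30 + 500) = 24/530 = 0.04528 A
V_R2 = I × R2 = V1 × R2/(R1 + R2) = 24 × 500/530 = 22.64 V

Final answer: 22.64 V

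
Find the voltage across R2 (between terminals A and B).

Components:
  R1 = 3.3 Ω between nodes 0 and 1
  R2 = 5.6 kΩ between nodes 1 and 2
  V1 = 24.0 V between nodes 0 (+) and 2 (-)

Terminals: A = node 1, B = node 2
R1 and R2 are in series across V1 (node 0 → node 1 → node 2), and the output A–B is taken across R2, so this is a voltage divider.
Series current: I = V1/(R1 + R2) = 24/(3.3 + 5600) = 24/5603 = 0.004283 A
V_R2 = I × R2 = V1 × R2/(R1 + R2) = 24 × 5600/5603 = 23.99 V

Final answer: 23.99 V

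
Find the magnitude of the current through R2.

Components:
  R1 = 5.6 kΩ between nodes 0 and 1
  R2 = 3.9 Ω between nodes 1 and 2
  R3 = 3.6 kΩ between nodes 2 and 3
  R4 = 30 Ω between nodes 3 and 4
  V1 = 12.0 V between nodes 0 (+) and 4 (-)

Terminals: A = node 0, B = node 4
Nodal analysis, taking node 4 as the 0 V reference.
Source V1 fixes V_0 = 12 V.
KCL at each unknown node (sum of currents leaving = 0; resistances in Ω):
  Node 1: (V_1 - 12)/5600 + (V_1 - V_2)/3.9 = 0
  Node 2: (V_2 - V_1)/3.9 + (V_2 - V_3)/3600 = 0
  Node 3: (V_3 - V_2)/3600 + (V_3 - 0)/30 = 0
Collecting terms (coefficients in siemens):
  0.2566·V_1 - 0.2564·V_2 = 0.002143
  0.2567·V_2 - 0.2564·V_1 - 0.0002778·V_3 = 0
  0.03361·V_3 - 0.0002778·V_2 = 0
Solving these 3 simultaneous equations (Gaussian elimination) gives:
  V_1 = 4.722 V, V_2 = 4.717 V, V_3 = 0.03899 V
I_R2 = (V_1 - V_2)/R2 = (4.722 - 4.717)/3.9 = 0.0013 A
|I_R2| = 0.0013 A

Final answer: |I_R2| = 0.0013 A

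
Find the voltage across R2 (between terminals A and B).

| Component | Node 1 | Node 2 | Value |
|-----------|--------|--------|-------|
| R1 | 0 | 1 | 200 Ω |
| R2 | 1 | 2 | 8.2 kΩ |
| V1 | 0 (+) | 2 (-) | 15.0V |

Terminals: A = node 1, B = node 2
R1 and R2 are in series across V1 (node 0 → node 1 → node 2), and the output A–B is taken across R2, so this is a voltage divider.
Series current: I = V1/(R1 + R2) = 15/(200 + 8200) = 15/8400 = 0.001786 A
V_R2 = I × R2 = V1 × R2/(R1 + R2) = 15 × 8200/8400 = 14.64 V

Final answer: 14.64 V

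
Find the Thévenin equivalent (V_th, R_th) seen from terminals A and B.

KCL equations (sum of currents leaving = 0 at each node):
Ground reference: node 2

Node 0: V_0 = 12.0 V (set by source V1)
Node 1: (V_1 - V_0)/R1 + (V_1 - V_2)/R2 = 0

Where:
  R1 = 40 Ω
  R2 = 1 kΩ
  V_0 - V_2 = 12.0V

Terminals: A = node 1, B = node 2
Step 1 — V_th is the open-circuit voltage V_A - V_B (nothing connected across the terminals).
Nodal analysis, taking node 2 as the 0 V reference.
Source V1 fixes V_0 = 12 V.
KCL at each unknown node (sum of currents leaving = 0; resistances in Ω):
  Node 1: (V_1 - 12)/40 + (V_1 - 0)/1000 = 0
Collecting terms: 0.026 × V_1 = 0.3  =>  V_1 = 11.54 V
V_th = V_1 - V_2 = 11.54 - 0 = 11.54 V
Step 2 — R_th: zero the source — replace V1 by a short circuit (node 2 merges into node 0) — and find the resistance seen between A (node 1) and B (node 0).
Reduce the network between node 1 (A) and node 0 (B) by series/parallel combination:
  Rp1 = R1 ‖ R2 (parallel, both between nodes 0 and 1) = 1/(1/40 + 1/1000) = 38.46 Ω
R_th = 38.46 Ω

Final answer: V_th = 11.54 V, R_th = 38.46 Ω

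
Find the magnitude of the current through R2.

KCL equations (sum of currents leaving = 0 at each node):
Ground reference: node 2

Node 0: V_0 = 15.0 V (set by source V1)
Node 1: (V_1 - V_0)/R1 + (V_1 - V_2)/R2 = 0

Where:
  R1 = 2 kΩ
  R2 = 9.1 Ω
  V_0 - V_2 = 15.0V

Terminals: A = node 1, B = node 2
Nodal analysis, taking node 2 as the 0 V reference.
Source V1 fixes V_0 = 15 V.
KCL at each unknown node (sum of currents leaving = 0; resistances in Ω):
  Node 1: (V_1 - 15)/2000 + (V_1 - 0)/9.1 = 0
Collecting terms: 0.1104 × V_1 = 0.0075  =>  V_1 = 0.06794 V
I_R2 = (V_1 - V_2)/R2 = (0.06794 - 0)/9.1 = 0.007466 A
|I_R2| = 0.007466 A

Final answer: |I_R2| = 0.007466 A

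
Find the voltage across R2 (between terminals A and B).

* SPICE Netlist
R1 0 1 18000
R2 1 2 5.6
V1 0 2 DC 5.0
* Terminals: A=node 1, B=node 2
R1 and R2 are in series across V1 (node 0 → node 1 → node 2), and the output A–B is taken across R2, so this is a voltage divider.
Series current: I = V1/(R1 + R2) = 5/(18000 + 5.6) = 5/18010 = 0.0002777 A
V_R2 = I × R2 = V1 × R2/(R1 + R2) = 5 × 5.6/18010 = 0.001555 V

Final answer: 0.001555 V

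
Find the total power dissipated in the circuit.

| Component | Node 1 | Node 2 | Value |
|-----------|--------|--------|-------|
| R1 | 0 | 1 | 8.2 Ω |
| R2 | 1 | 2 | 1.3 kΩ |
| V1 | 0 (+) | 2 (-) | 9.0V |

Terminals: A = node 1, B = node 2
Nodal analysis, taking node 2 as the 0 V reference.
Source V1 fixes V_0 = 9 V.
KCL at each unknown node (sum of currents leaving = 0; resistances in Ω):
  Node 1: (V_1 - 9)/8.2 + (V_1 - 0)/1300 = 0
Collecting terms: 0.1227 × V_1 = 1.098  =>  V_1 = 8.944 V
Power in each resistor, P = (ΔV)²/R:
  P_R1 = (9 - 8.944)²/8.2 = 0.0003881 W
  P_R2 = (8.944 - 0)²/1300 = 0.06153 W
P_total = P_R1 + P_R2 = 0.06192 W

Final answer: 0.06192 W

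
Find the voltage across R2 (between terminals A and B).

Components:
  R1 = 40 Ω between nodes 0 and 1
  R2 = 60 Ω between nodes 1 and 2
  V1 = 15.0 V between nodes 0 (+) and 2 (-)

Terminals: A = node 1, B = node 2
R1 and R2 are in series across V1 (node 0 → node 1 → node 2), and the output A–B is taken across R2, so this is a voltage divider.
Series current: I = V1/(R1 + R2) = 15/(40 + 60) = 15/100 = 0.15 A
V_R2 = I × R2 = V1 × R2/(R1 + R2) = 15 × 60/100 = 9 V

Final answer: 9 V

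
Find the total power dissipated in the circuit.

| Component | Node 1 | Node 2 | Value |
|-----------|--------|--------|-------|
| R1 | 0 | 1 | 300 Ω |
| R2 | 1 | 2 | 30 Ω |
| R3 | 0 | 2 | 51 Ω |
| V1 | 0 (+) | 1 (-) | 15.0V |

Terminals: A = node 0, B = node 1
Nodal analysis, taking node 1 as the 0 V reference.
Source V1 fixes V_0 = 15 V.
KCL at each unknown node (sum of currents leaving = 0; resistances in Ω):
  Node 2: (V_2 - 0)/30 + (V_2 - 15)/51 = 0
Collecting terms: 0.05294 × V_2 = 0.2941  =>  V_2 = 5.556 V
Power in each resistor, P = (ΔV)²/R:
  P_R1 = (15 - 0)²/300 = 0.75 W
  P_R2 = (0 - 5.556)²/30 = 1.029 W
  P_R3 = (15 - 5.556)²/51 = 1.749 W
P_total = P_R1 + P_R2 + P_R3 = 3.528 W

Final answer: 3.528 W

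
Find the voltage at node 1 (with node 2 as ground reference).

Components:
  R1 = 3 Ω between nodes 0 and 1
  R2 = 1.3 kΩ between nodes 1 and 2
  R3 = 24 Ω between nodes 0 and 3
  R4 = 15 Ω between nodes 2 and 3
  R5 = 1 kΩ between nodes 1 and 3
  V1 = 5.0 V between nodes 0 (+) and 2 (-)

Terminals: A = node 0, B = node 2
Nodal analysis, taking node 2 as the 0 V reference.
Source V1 fixes V_0 = 5 V.
KCL at each unknown node (sum of currents leaving = 0; resistances in Ω):
  Node 1: (V_1 - 5)/3 + (V_1 - 0)/1300 + (V_1 - V_3)/1000 = 0
  Node 3: (V_3 - 5)/24 + (V_3 - 0)/15 + (V_3 - V_1)/1000 = 0
Collecting terms (coefficients in siemens):
  0.3351·V_1 - 0.001·V_3 = 1.667
  0.1093·V_3 - 0.001·V_1 = 0.2083
Determinant D = (0.3351)(0.1093) - (-0.001)(-0.001) = 0.03664
V_1 = [(1.667)(0.1093) - (-0.001)(0.2083)]/D = 4.979 V
V_3 = [(0.3351)(0.2083) - (1.667)(-0.001)]/D = 1.951 V
The requested potential is V_1 = 4.979 V.

Final answer: V_1 = 4.979 V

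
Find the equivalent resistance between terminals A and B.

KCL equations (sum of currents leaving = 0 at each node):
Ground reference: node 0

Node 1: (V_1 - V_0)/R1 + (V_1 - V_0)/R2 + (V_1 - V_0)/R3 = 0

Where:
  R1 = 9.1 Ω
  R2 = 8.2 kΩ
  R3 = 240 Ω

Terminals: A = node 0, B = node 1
Reduce the network between node 0 (A) and node 1 (B) by series/parallel combination:
  Rp1 = R1 ‖ R2 ‖ R3 (parallel, all between nodes 0 and 1) = 1/(1/9.1 + 1/8200 + 1/240) = 8.758 Ω
R_eq = 8.758 Ω

Final answer: 8.758 Ω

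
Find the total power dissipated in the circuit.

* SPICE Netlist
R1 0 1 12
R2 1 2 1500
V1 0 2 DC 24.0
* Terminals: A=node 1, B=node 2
Nodal analysis, taking node 2 as the 0 V reference.
Source V1 fixes V_0 = 24 V.
KCL at each unknown node (sum of currents leaving = 0; resistances in Ω):
  Node 1: (V_1 - 24)/12 + (V_1 - 0)/1500 = 0
Collecting terms: 0.084 × V_1 = 2  =>  V_1 = 23.81 V
Power in each resistor, P = (ΔV)²/R:
  P_R1 = (24 - 23.81)²/12 = 0.003023 W
  P_R2 = (23.81 - 0)²/1500 = 0.3779 W
P_total = P_R1 + P_R2 = 0.381 W

Final answer: 0.381 W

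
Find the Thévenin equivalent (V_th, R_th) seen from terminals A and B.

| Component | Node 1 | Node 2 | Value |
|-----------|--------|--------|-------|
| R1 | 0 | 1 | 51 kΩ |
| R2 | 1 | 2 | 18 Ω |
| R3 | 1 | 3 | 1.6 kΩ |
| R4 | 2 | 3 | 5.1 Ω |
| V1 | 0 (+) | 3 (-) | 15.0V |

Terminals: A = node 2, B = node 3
Step 1 — V_th is the open-circuit voltage V_A - V_B (nothing connected across the terminals).
Nodal analysis, taking node 3 as the 0 V reference.
Source V1 fixes V_0 = 15 V.
KCL at each unknown node (sum of currents leaving = 0; resistances in Ω):
  Node 1: (V_1 - 15)/51000 + (V_1 - V_2)/18 + (V_1 - 0)/1600 = 0
  Node 2: (V_2 - V_1)/18 + (V_2 - 0)/5.1 = 0
Collecting terms (coefficients in siemens):
  0.0562·V_1 - 0.05556·V_2 = 0.0002941
  0.2516·V_2 - 0.05556·V_1 = 0
Determinant D = (0.0562)(0.2516) - (-0.05556)(-0.05556) = 0.01106
V_1 = [(0.0002941)(0.2516) - (-0.05556)(0)]/D = 0.006694 V
V_2 = [(0.0562)(0) - (0.0002941)(-0.05556)]/D = 0.001478 V
V_th = V_2 - V_3 = 0.001478 - 0 = 0.001478 V
Step 2 — R_th: zero the source — replace V1 by a short circuit (node 3 merges into node 0) — and find the resistance seen between A (node 2) and B (node 0).
Reduce the network between node 2 (A) and node 0 (B) by series/parallel combination:
  Rp1 = R1 ‖ R3 (parallel, both between nodes 0 and 1) = 1/(1/51000 + 1/1600) = 1551 Ω
  Rs1 = R2 + Rp1 (series, joined only at node 1) = 18 + 1551 = 1569 Ω
  Rp2 = R4 ‖ Rs1 (parallel, both between nodes 0 and 2) = 1/(1/5.1 + 1/1569) = 5.083 Ω
R_th = 5.083 Ω

Final answer: V_th = 0.001478 V, R_th = 5.083 Ω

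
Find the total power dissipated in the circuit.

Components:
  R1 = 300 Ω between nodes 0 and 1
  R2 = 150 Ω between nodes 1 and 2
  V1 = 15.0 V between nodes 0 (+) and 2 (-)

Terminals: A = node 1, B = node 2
Nodal analysis, taking node 2 as the 0 V reference.
Source V1 fixes V_0 = 15 V.
KCL at each unknown node (sum of currents leaving = 0; resistances in Ω):
  Node 1: (V_1 - 15)/300 + (V_1 - 0)/150 = 0
Collecting terms: 0.01 × V_1 = 0.05  =>  V_1 = 5 V
Power in each resistor, P = (ΔV)²/R:
  P_R1 = (15 - 5)²/300 = 0.3333 W
  P_R2 = (5 - 0)²/150 = 0.1667 W
P_total = P_R1 + P_R2 = 0.5 W

Final answer: 0.5 W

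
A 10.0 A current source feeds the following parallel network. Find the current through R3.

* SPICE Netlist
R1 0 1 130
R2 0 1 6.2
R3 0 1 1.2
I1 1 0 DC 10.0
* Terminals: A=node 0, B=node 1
All resistors sit directly between nodes 0 and 1, so they are in parallel and share one voltage V; the full source current 10 A splits among them.
1/R_par = 1/130 + 1/6.2 + 1/1.2 = 1.002 S  =>  R_par = 0.9977 Ω
V = I × R_par = 10 × 0.9977 = 9.977 V
I_R3 = V/R3 = 9.977/1.2 = 8.314 A

Final answer: 8.314 A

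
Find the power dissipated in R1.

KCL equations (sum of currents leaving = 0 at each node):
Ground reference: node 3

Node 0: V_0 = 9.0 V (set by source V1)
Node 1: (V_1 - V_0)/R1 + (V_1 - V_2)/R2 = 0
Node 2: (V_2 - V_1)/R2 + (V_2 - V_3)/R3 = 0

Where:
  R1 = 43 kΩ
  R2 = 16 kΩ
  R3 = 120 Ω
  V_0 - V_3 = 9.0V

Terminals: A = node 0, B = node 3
Nodal analysis, taking node 3 as the 0 V reference.
Source V1 fixes V_0 = 9 V.
KCL at each unknown node (sum of currents leaving = 0; resistances in Ω):
  Node 1: (V_1 - 9)/43000 + (V_1 - V_2)/16000 = 0
  Node 2: (V_2 - V_1)/16000 + (V_2 - 0)/120 = 0
Collecting terms (coefficients in siemens):
  0.00008576·V_1 - 0.0000625·V_2 = 0.0002093
  0.008396·V_2 - 0.0000625·V_1 = 0
Determinant D = (0.00008576)(0.008396) - (-0.0000625)(-0.0000625) = 0.0000007161
V_1 = [(0.0002093)(0.008396) - (-0.0000625)(0)]/D = 2.454 V
V_2 = [(0.00008576)(0) - (0.0002093)(-0.0000625)]/D = 0.01827 V
I_R1 = (V_0 - V_1)/R1 = (9 - 2.454)/43000 = 0.0001522 A
P_R1 = I_R1² × R1 = (0.0001522)² × 43000 = 0.0009965 W

Final answer: 0.0009965 W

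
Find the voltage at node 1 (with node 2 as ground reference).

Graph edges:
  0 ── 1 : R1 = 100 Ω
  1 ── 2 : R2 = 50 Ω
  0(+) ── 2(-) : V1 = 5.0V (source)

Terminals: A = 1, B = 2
Nodal analysis, taking node 2 as the 0 V reference.
Source V1 fixes V_0 = 5 V.
KCL at each unknown node (sum of currents leaving = 0; resistances in Ω):
  Node 1: (V_1 - 5)/100 + (V_1 - 0)/50 = 0
Collecting terms: 0.03 × V_1 = 0.05  =>  V_1 = 1.667 V
The requested potential is V_1 = 1.667 V.

Final answer: V_1 = 1.667 V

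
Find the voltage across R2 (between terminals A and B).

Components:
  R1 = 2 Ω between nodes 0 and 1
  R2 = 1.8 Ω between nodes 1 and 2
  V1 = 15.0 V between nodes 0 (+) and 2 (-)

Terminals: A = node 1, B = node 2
R1 and R2 are in series across V1 (node 0 → node 1 → node 2), and the output A–B is taken across R2, so this is a voltage divider.
Series current: I = V1/(R1 + R2) = 15/(2 + 1.8) = 15/3.8 = 3.947 A
V_R2 = I × R2 = V1 × R2/(R1 + R2) = 15 × 1.8/3.8 = 7.105 V

Final answer: 7.105 V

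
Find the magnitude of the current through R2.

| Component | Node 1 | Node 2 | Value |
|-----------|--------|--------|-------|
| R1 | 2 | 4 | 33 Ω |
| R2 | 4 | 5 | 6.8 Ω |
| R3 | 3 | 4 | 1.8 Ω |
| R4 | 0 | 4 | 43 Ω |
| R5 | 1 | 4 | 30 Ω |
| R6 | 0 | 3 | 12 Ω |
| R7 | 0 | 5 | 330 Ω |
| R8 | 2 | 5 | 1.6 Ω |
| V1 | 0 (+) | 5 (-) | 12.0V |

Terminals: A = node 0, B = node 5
Nodal analysis, taking node 5 as the 0 V reference.
Source V1 fixes V_0 = 12 V.
KCL at each unknown node (sum of currents leaving = 0; resistances in Ω):
  Node 1: (V_1 - V_4)/30 = 0
  Node 2: (V_2 - V_4)/33 + (V_2 - 0)/1.6 = 0
  Node 3: (V_3 - V_4)/1.8 + (V_3 - 12)/12 = 0
  Node 4: (V_4 - V_2)/33 + (V_4 - 0)/6.8 + (V_4 - V_3)/1.8 + (V_4 - 12)/43 + (V_4 - V_1)/30 = 0
Collecting terms (coefficients in siemens):
  0.03333·V_1 - 0.03333·V_4 = 0
  0.6553·V_2 - 0.0303·V_4 = 0
  0.6389·V_3 - 0.5556·V_4 = 1
  0.7895·V_4 - 0.03333·V_1 - 0.0303·V_2 - 0.5556·V_3 = 0.2791
Solving these 4 simultaneous equations (Gaussian elimination) gives:
  V_1 = 4.228 V, V_2 = 0.1955 V, V_3 = 5.242 V, V_4 = 4.228 V
I_R2 = (V_4 - V_5)/R2 = (4.228 - 0)/6.8 = 0.6217 A
|I_R2| = 0.6217 A

Final answer: |I_R2| = 0.6217 A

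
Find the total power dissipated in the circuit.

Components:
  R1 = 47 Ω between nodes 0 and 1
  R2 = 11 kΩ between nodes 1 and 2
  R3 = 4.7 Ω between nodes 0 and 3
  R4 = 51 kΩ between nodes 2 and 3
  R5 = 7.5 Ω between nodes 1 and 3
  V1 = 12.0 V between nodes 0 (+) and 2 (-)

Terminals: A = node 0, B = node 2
Nodal analysis, taking node 2 as the 0 V reference.
Source V1 fixes V_0 = 12 V.
KCL at each unknown node (sum of currents leaving = 0; resistances in Ω):
  Node 1: (V_1 - 12)/47 + (V_1 - 0)/11000 + (V_1 - V_3)/7.5 = 0
  Node 3: (V_3 - 12)/4.7 + (V_3 - 0)/51000 + (V_3 - V_1)/7.5 = 0
Collecting terms (coefficients in siemens):
  0.1547·V_1 - 0.1333·V_3 = 0.2553
  0.3461·V_3 - 0.1333·V_1 = 2.553
Determinant D = (0.1547)(0.3461) - (-0.1333)(-0.1333) = 0.03577
V_1 = [(0.2553)(0.3461) - (-0.1333)(2.553)]/D = 11.99 V
V_3 = [(0.1547)(2.553) - (0.2553)(-0.1333)]/D = 11.99 V
Power in each resistor, P = (ΔV)²/R:
  P_R1 = (12 - 11.99)²/47 = 0.000002782 W
  P_R2 = (11.99 - 0)²/11000 = 0.01307 W
  P_R3 = (12 - 11.99)²/4.7 = 0.0000055 W
  P_R4 = (0 - 11.99)²/51000 = 0.002821 W
  P_R5 = (11.99 - 11.99)²/7.5 = 0.000005375 W
P_total = P_R1 + P_R2 + P_R3 + P_R4 + P_R5 = 0.0159 W

Final answer: 0.0159 W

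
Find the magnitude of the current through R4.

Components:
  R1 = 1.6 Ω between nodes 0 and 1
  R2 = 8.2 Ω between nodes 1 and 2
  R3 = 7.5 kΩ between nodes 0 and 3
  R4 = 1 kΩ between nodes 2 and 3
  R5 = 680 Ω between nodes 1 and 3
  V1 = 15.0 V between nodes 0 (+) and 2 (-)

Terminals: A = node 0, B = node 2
Nodal analysis, taking node 2 as the 0 V reference.
Source V1 fixes V_0 = 15 V.
KCL at each unknown node (sum of currents leaving = 0; resistances in Ω):
  Node 1: (V_1 - 15)/1.6 + (V_1 - 0)/8.2 + (V_1 - V_3)/680 = 0
  Node 3: (V_3 - 15)/7500 + (V_3 - 0)/1000 + (V_3 - V_1)/680 = 0
Collecting terms (coefficients in siemens):
  0.7484·V_1 - 0.001471·V_3 = 9.375
  0.002604·V_3 - 0.001471·V_1 = 0.002
Determinant D = (0.7484)(0.002604) - (-0.001471)(-0.001471) = 0.001947
V_1 = [(9.375)(0.002604) - (-0.001471)(0.002)]/D = 12.54 V
V_3 = [(0.7484)(0.002) - (9.375)(-0.001471)]/D = 7.851 V
I_R4 = (V_2 - V_3)/R4 = (0 - 7.851)/1000 = -0.007851 A
|I_R4| = 0.007851 A

Final answer: |I_R4| = 0.007851 A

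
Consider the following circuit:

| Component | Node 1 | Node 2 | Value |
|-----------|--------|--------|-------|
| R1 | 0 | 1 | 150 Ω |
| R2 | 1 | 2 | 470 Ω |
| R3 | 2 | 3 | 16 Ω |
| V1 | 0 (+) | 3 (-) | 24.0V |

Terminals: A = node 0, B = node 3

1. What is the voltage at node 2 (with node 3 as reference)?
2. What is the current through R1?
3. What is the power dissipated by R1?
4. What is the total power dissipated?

Nodal analysis, taking node 3 as the 0 V reference.
Source V1 fixes V_0 = 24 V.
KCL at each unknown node (sum of currents leaving = 0; resistances in Ω):
  Node 1: (V_1 - 24)/150 + (V_1 - V_2)/470 = 0
  Node 2: (V_2 - V_1)/470 + (V_2 - 0)/16 = 0
Collecting terms (coefficients in siemens):
  0.008794·V_1 - 0.002128·V_2 = 0.16
  0.06463·V_2 - 0.002128·V_1 = 0
Determinant D = (0.008794)(0.06463) - (-0.002128)(-0.002128) = 0.0005638
V_1 = [(0.16)(0.06463) - (-0.002128)(0)]/D = 18.34 V
V_2 = [(0.008794)(0) - (0.16)(-0.002128)]/D = 0.6038 V
Part 1:
  Read off the nodal solution: V_2 = 0.6038 V
Part 2:
  I_R1 = (V_0 - V_1)/R1 = (24 - 18.34)/150 = 0.03774 A
  Magnitude: I_R1 = 0.03774 A
Part 3:
  I_R1 = (V_0 - V_1)/R1 = (24 - 18.34)/150 = 0.03774 A
  P_R1 = I_R1² × R1 = (0.03774)² × 150 = 0.2136 W
Part 4:
  Power in each resistor, P = (ΔV)²/R:
    P_R1 = (24 - 18.34)²/150 = 0.2136 W
    P_R2 = (18.34 - 0.6038)²/470 = 0.6693 W
    P_R3 = (0.6038 - 0)²/16 = 0.02278 W
  P_total = P_R1 + P_R2 + P_R3 = 0.9057 W

Final answers:
1. V_2 = 0.6038 V
2. I_R1 = 0.03774 A
3. P_R1 = 0.2136 W
4. P_total = 0.9057 W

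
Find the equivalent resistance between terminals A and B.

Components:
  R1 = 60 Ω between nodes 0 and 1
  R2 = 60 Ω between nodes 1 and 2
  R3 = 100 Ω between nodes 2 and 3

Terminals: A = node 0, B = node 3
Reduce the network between node 0 (A) and node 3 (B) by series/parallel combination:
  Rs1 = R1 + R2 (series, joined only at node 1) = 60 + 60 = 120 Ω
  Rs2 = R3 + Rs1 (series, joined only at node 2) = 100 + 120 = 220 Ω
R_eq = 220 Ω

Final answer: 220 Ω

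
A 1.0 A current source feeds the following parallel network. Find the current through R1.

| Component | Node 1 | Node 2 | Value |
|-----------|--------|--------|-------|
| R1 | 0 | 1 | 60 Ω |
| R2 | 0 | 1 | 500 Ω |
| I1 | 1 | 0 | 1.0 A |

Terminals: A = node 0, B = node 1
All resistors sit directly between nodes 0 and 1, so they are in parallel and share one voltage V; the full source current 1 A splits among them.
1/R_par = 1/60 + 1/500 = 0.01867 S  =>  R_par = 53.57 Ω
V = I × R_par = 1 × 53.57 = 53.57 V
I_R1 = V/R1 = 53.57/60 = 0.8929 A

Final answer: 0.8929 A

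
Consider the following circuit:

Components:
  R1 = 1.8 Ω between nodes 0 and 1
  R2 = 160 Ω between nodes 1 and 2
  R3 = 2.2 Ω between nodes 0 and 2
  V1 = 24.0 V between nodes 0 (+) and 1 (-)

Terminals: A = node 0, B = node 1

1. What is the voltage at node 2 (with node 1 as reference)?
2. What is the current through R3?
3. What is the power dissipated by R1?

Nodal analysis, taking node 1 as the 0 V reference.
Source V1 fixes V_0 = 24 V.
KCL at each unknown node (sum of currents leaving = 0; resistances in Ω):
  Node 2: (V_2 - 0)/160 + (V_2 - 24)/2.2 = 0
Collecting terms: 0.4608 × V_2 = 10.91  =>  V_2 = 23.67 V
Part 1:
  Read off the nodal solution: V_2 = 23.67 V
Part 2:
  I_R3 = (V_0 - V_2)/R3 = (24 - 23.67)/2.2 = 0.148 A
  Magnitude: I_R3 = 0.148 A
Part 3:
  I_R1 = (V_0 - V_1)/R1 = (24 - 0)/1.8 = 13.33 A
  P_R1 = I_R1² × R1 = (13.33)² × 1.8 = 320 W

Final answers:
1. V_2 = 23.67 V
2. I_R3 = 0.148 A
3. P_R1 = 320 W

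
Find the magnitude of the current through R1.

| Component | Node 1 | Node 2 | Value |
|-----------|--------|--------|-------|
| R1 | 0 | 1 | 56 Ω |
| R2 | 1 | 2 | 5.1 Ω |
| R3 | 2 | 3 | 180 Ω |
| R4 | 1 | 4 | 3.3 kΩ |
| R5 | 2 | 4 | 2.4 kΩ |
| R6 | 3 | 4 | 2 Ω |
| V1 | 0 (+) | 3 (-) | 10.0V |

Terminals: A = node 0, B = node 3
Nodal analysis, taking node 3 as the 0 V reference.
Source V1 fixes V_0 = 10 V.
KCL at each unknown node (sum of currents leaving = 0; resistances in Ω):
  Node 1: (V_1 - 10)/56 + (V_1 - V_2)/5.1 + (V_1 - V_4)/3300 = 0
  Node 2: (V_2 - V_1)/5.1 + (V_2 - 0)/180 + (V_2 - V_4)/2400 = 0
  Node 4: (V_4 - V_1)/3300 + (V_4 - V_2)/2400 + (V_4 - 0)/2 = 0
Collecting terms (coefficients in siemens):
  0.2142·V_1 - 0.1961·V_2 - 0.000303·V_4 = 0.1786
  0.2021·V_2 - 0.1961·V_1 - 0.0004167·V_4 = 0
  0.5007·V_4 - 0.000303·V_1 - 0.0004167·V_2 = 0
Solving these 3 simultaneous equations (Gaussian elimination) gives:
  V_1 = 7.454 V, V_2 = 7.234 V, V_4 = 0.01053 V
I_R1 = (V_0 - V_1)/R1 = (10 - 7.454)/56 = 0.04546 A
|I_R1| = 0.04546 A

Final answer: |I_R1| = 0.04546 A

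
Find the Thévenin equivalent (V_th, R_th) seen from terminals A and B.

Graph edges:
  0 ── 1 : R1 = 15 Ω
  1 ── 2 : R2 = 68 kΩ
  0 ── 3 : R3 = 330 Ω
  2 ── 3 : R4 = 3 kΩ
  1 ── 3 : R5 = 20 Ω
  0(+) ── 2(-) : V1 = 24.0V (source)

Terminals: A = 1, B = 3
Step 1 — V_th is the open-circuit voltage V_A - V_B (nothing connected across the terminals).
Nodal analysis, taking node 2 as the 0 V reference.
Source V1 fixes V_0 = 24 V.
KCL at each unknown node (sum of currents leaving = 0; resistances in Ω):
  Node 1: (V_1 - 24)/15 + (V_1 - 0)/68000 + (V_1 - V_3)/20 = 0
  Node 3: (V_3 - 24)/330 + (V_3 - 0)/3000 + (V_3 - V_1)/20 = 0
Collecting terms (coefficients in siemens):
  0.1167·V_1 - 0.05·V_3 = 1.6
  0.05336·V_3 - 0.05·V_1 = 0.07273
Determinant D = (0.1167)(0.05336) - (-0.05)(-0.05) = 0.003727
V_1 = [(1.6)(0.05336) - (-0.05)(0.07273)]/D = 23.89 V
V_3 = [(0.1167)(0.07273) - (1.6)(-0.05)]/D = 23.74 V
V_th = V_1 - V_3 = 23.89 - 23.74 = 0.1428 V
Step 2 — R_th: zero the source — replace V1 by a short circuit (node 2 merges into node 0) — and find the resistance seen between A (node 1) and B (node 3).
Reduce the network between node 1 (A) and node 3 (B) by series/parallel combination:
  Rp1 = R1 ‖ R2 (parallel, both between nodes 0 and 1) = 1/(1/15 + 1/68000) = 15 Ω
  Rp2 = R3 ‖ R4 (parallel, both between nodes 0 and 3) = 1/(1/330 + 1/3000) = 297.3 Ω
  Rs1 = Rp1 + Rp2 (series, joined only at node 0) = 15 + 297.3 = 312.3 Ω
  Rp3 = R5 ‖ Rs1 (parallel, both between nodes 1 and 3) = 1/(1/20 + 1/312.3) = 18.8 Ω
R_th = 18.8 Ω

Final answer: V_th = 0.1428 V, R_th = 18.8 Ω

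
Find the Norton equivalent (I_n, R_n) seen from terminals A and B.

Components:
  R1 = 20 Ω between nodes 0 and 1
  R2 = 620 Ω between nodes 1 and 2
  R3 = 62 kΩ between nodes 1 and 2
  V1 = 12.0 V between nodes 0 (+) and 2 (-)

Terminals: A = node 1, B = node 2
Find the Thévenin equivalent first; then I_n = V_th/R_th and R_n = R_th.
Step 1 — V_th is the open-circuit voltage V_A - V_B (nothing connected across the terminals).
Nodal analysis, taking node 2 as the 0 V reference.
Source V1 fixes V_0 = 12 V.
KCL at each unknown node (sum of currents leaving = 0; resistances in Ω):
  Node 1: (V_1 - 12)/20 + (V_1 - 0)/620 + (V_1 - 0)/62000 = 0
Collecting terms: 0.05163 × V_1 = 0.6  =>  V_1 = 11.62 V
V_th = V_1 - V_2 = 11.62 - 0 = 11.62 V
Step 2 — R_th: zero the source — replace V1 by a short circuit (node 2 merges into node 0) — and find the resistance seen between A (node 1) and B (node 0).
Reduce the network between node 1 (A) and node 0 (B) by series/parallel combination:
  Rp1 = R1 ‖ R2 ‖ R3 (parallel, all between nodes 0 and 1) = 1/(1/20 + 1/620 + 1/62000) = 19.37 Ω
R_th = 19.37 Ω
I_n = V_th/R_th = 11.62/19.37 = 0.6 A, and R_n = R_th = 19.37 Ω

Final answer: I_n = 0.6 A, R_n = 19.37 Ω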